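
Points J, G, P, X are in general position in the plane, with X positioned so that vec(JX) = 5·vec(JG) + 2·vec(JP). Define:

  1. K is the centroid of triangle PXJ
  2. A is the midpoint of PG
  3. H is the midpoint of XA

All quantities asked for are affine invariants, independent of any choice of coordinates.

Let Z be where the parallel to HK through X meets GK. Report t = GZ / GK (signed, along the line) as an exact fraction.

Set J = (0, 0), G = (1, 0), P = (0, 1), X = (5, 2); any affine frame gives the same invariant.
1. K is the centroid of triangle PXJ ⇒ K = (5/3, 1)
2. A is the midpoint of PG ⇒ A = (1/2, 1/2)
3. H is the midpoint of XA ⇒ H = (11/4, 5/4)
through X parallel to HK: direction (-13/12, -1/4); meets GK at Z = (61/33, 14/11)
Z = G + t·(K−G) with t = 14/11

t = 14/11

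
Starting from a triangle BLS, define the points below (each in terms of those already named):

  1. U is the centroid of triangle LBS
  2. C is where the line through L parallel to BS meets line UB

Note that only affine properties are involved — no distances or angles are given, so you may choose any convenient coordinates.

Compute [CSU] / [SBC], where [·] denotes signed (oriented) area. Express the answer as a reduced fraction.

[CSU]:[SBC] = 2/3

Choose coordinates B = (0, 0), L = (1, 0), S = (0, 1).
1. U is the centroid of triangle LBS ⇒ U = (1/3, 1/3)
2. C is where the line through L parallel to BS meets line UB ⇒ C = (1, 1)
2·[CSU] = 2/3, 2·[SBC] = 1
[CSU]:[SBC] = 2/3:1 = 2/3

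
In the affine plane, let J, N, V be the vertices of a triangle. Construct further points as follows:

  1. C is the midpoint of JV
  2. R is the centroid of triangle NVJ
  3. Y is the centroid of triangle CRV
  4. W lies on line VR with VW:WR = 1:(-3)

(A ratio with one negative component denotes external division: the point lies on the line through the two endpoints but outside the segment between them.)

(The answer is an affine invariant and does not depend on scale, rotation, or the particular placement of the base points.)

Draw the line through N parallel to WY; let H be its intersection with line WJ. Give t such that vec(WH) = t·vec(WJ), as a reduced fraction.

t = -17/9

Work in coordinates with J = (0, 0), N = (1, 0), V = (0, 1).
1. C is the midpoint of JV ⇒ C = (0, 1/2)
2. R is the centroid of triangle NVJ ⇒ R = (1/3, 1/3)
3. Y is the centroid of triangle CRV ⇒ Y = (1/9, 11/18)
4. W lies on line VR with VW:WR = 1:(-3) ⇒ W = (-1/6, 4/3)
through N parallel to WY: direction (5/18, -13/18); meets WJ at H = (-13/27, 104/27)
H = W + t·(J−W) with t = -17/9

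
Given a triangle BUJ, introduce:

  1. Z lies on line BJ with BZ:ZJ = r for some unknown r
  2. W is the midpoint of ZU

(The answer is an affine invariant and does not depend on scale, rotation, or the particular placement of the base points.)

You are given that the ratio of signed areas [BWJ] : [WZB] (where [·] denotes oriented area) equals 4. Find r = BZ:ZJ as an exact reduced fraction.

Assign B = (0, 0), U = (1, 0), J = (0, 1) — the answer is frame-independent, so this choice is without loss of generality.
1. With BZ:ZJ = r, write λ = r/(r+1) so Z = B + λ·(J−B); Z is affine-linear in λ
2. W is the midpoint of ZU ⇒ W is an affine combination of earlier points and hence also affine-linear in λ
Every point depending on Z is an affine combination of Z and λ-independent points, so each such coordinate is linear in λ; the λ² term in each signed area is a multiple of (J−B)×(J−B) = 0, so 2·[BWJ] and 2·[WZB] are each linear in λ. Evaluating at λ=0 and λ=1:
  2·[BWJ] = 1/2,   2·[WZB] = 1/2·λ
So [BWJ]:[WZB] = (1/2) / (1/2·λ). Setting this equal to 4:
  1/2 = 4·(1/2·λ)  ⇒  λ = 1/4
Then r = λ/(1−λ) = (1/4)/(3/4) = 1/3. Check: with r = 1/3, Z = (0, 1/4) and [BWJ]:[WZB] = 4 as required.

r = 1/3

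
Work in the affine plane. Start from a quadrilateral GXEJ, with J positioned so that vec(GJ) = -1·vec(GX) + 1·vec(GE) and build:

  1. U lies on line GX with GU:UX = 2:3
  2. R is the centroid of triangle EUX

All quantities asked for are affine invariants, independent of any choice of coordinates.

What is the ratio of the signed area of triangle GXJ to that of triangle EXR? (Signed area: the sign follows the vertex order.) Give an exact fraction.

[GXJ]:[EXR] = -5

Set G = (0, 0), X = (1, 0), E = (0, 1), J = (-1, 1); any affine frame gives the same invariant.
1. U lies on line GX with GU:UX = 2:3 ⇒ U = (2/5, 0)
2. R is the centroid of triangle EUX ⇒ R = (7/15, 1/3)
2·[GXJ] = 1, 2·[EXR] = -1/5
[GXJ]:[EXR] = 1:-1/5 = -5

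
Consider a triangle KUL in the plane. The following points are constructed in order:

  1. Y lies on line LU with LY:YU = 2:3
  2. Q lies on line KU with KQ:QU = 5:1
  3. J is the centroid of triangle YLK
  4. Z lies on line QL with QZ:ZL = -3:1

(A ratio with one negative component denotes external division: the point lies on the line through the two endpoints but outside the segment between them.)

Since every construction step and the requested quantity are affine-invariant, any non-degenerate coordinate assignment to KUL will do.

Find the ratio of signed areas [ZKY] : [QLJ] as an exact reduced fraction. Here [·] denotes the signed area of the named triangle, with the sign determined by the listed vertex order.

Assign K = (0, 0), U = (1, 0), L = (0, 1) — the answer is frame-independent, so this choice is without loss of generality.
1. Y lies on line LU with LY:YU = 2:3 ⇒ Y = (2/5, 3/5)
2. Q lies on line KU with KQ:QU = 5:1 ⇒ Q = (5/6, 0)
3. J is the centroid of triangle YLK ⇒ J = (2/15, 8/15)
4. Z lies on line QL with QZ:ZL = -3:1 ⇒ Z = (-5/12, 3/2)
2·[ZKY] = 17/20, 2·[QLJ] = 23/90
[ZKY]:[QLJ] = 17/20:23/90 = 153/46

[ZKY]:[QLJ] = 153/46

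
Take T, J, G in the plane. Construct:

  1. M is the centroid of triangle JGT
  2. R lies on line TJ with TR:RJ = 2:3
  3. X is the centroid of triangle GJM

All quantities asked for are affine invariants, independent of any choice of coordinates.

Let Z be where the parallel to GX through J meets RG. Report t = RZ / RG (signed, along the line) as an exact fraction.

t = 3/2

Work in coordinates with T = (0, 0), J = (1, 0), G = (0, 1).
1. M is the centroid of triangle JGT ⇒ M = (1/3, 1/3)
2. R lies on line TJ with TR:RJ = 2:3 ⇒ R = (2/5, 0)
3. X is the centroid of triangle GJM ⇒ X = (4/9, 4/9)
through J parallel to GX: direction (4/9, -5/9); meets RG at Z = (-1/5, 3/2)
Z = R + t·(G−R) with t = 3/2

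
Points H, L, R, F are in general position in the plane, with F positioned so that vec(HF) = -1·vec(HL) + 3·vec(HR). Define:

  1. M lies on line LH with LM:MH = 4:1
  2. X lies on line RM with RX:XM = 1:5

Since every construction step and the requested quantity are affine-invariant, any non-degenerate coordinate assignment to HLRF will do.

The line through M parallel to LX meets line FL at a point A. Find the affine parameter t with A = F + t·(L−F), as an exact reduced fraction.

Choose coordinates H = (0, 0), L = (1, 0), R = (0, 1), F = (-1, 3).
1. M lies on line LH with LM:MH = 4:1 ⇒ M = (1/5, 0)
2. X lies on line RM with RX:XM = 1:5 ⇒ X = (1/30, 5/6)
through M parallel to LX: direction (-29/30, 5/6); meets FL at A = (77/37, -60/37)
A = F + t·(L−F) with t = 57/37

t = 57/37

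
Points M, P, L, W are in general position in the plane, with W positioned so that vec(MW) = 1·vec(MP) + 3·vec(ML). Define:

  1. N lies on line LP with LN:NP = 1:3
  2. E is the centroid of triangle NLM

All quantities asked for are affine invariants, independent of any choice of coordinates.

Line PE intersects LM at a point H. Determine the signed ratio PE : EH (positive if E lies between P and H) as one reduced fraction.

Work in coordinates with M = (0, 0), P = (1, 0), L = (0, 1), W = (1, 3).
1. N lies on line LP with LN:NP = 1:3 ⇒ N = (1/4, 3/4)
2. E is the centroid of triangle NLM ⇒ E = (1/12, 7/12)
line PE meets LM at H = (0, 7/11)
E = P + t·(H−P) with t = 11/12, so PE:EH = 11/12:1/12

PE:EH = 11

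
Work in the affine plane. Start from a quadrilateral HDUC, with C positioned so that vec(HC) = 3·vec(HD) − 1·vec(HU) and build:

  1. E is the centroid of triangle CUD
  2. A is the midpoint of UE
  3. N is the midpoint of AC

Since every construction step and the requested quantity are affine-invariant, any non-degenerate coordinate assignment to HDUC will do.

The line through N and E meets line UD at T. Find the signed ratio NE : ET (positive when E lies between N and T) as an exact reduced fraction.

NE:ET = 3/4

Set H = (0, 0), D = (1, 0), U = (0, 1), C = (3, -1); any affine frame gives the same invariant.
1. E is the centroid of triangle CUD ⇒ E = (4/3, 0)
2. A is the midpoint of UE ⇒ A = (2/3, 1/2)
3. N is the midpoint of AC ⇒ N = (11/6, -1/4)
line NE meets UD at T = (2/3, 1/3)
E = N + t·(T−N) with t = 3/7, so NE:ET = 3/7:4/7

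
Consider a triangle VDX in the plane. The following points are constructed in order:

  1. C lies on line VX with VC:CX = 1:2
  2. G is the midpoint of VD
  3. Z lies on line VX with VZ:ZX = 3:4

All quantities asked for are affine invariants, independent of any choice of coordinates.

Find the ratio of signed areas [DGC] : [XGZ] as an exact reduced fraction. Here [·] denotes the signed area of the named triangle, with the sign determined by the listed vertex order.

Work in coordinates with V = (0, 0), D = (1, 0), X = (0, 1).
1. C lies on line VX with VC:CX = 1:2 ⇒ C = (0, 1/3)
2. G is the midpoint of VD ⇒ G = (1/2, 0)
3. Z lies on line VX with VZ:ZX = 3:4 ⇒ Z = (0, 3/7)
2·[DGC] = -1/6, 2·[XGZ] = -2/7
[DGC]:[XGZ] = -1/6:-2/7 = 7/12

[DGC]:[XGZ] = 7/12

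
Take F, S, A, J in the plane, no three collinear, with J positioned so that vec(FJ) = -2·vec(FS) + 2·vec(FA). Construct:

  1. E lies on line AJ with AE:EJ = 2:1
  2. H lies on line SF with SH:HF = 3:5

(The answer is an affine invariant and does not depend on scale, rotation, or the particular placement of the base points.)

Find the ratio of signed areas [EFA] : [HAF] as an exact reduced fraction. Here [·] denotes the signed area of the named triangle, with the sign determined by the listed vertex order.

Set F = (0, 0), S = (1, 0), A = (0, 1), J = (-2, 2); any affine frame gives the same invariant.
1. E lies on line AJ with AE:EJ = 2:1 ⇒ E = (-4/3, 5/3)
2. H lies on line SF with SH:HF = 3:5 ⇒ H = (5/8, 0)
2·[EFA] = 4/3, 2·[HAF] = 5/8
[EFA]:[HAF] = 4/3:5/8 = 32/15

[EFA]:[HAF] = 32/15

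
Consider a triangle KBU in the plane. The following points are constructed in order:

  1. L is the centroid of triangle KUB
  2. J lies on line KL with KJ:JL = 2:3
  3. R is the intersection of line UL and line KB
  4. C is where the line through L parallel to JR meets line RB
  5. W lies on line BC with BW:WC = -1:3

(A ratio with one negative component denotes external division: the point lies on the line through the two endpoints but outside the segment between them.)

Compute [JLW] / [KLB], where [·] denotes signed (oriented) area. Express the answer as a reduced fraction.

[JLW]:[KLB] = 21/40

Set K = (0, 0), B = (1, 0), U = (0, 1); any affine frame gives the same invariant.
1. L is the centroid of triangle KUB ⇒ L = (1/3, 1/3)
2. J lies on line KL with KJ:JL = 2:3 ⇒ J = (2/15, 2/15)
3. R is the intersection of line UL and line KB ⇒ R = (1/2, 0)
4. C is where the line through L parallel to JR meets line RB ⇒ C = (5/4, 0)
5. W lies on line BC with BW:WC = -1:3 ⇒ W = (7/8, 0)
2·[JLW] = -7/40, 2·[KLB] = -1/3
[JLW]:[KLB] = -7/40:-1/3 = 21/40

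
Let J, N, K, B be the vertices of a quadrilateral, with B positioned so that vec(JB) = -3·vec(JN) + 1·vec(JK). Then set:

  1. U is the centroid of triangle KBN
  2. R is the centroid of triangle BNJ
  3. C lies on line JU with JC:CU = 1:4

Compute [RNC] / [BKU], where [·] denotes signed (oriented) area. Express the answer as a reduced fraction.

Choose coordinates J = (0, 0), N = (1, 0), K = (0, 1), B = (-3, 1).
1. U is the centroid of triangle KBN ⇒ U = (-2/3, 2/3)
2. R is the centroid of triangle BNJ ⇒ R = (-2/3, 1/3)
3. C lies on line JU with JC:CU = 1:4 ⇒ C = (-2/15, 2/15)
2·[RNC] = -7/45, 2·[BKU] = -1
[RNC]:[BKU] = -7/45:-1 = 7/45

[RNC]:[BKU] = 7/45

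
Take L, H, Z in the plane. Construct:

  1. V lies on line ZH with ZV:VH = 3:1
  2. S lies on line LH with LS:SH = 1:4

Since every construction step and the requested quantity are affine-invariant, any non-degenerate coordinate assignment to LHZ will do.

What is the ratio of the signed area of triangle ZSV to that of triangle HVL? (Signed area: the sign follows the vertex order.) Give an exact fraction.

[ZSV]:[HVL] = 12/5

Work in coordinates with L = (0, 0), H = (1, 0), Z = (0, 1).
1. V lies on line ZH with ZV:VH = 3:1 ⇒ V = (3/4, 1/4)
2. S lies on line LH with LS:SH = 1:4 ⇒ S = (1/5, 0)
2·[ZSV] = 3/5, 2·[HVL] = 1/4
[ZSV]:[HVL] = 3/5:1/4 = 12/5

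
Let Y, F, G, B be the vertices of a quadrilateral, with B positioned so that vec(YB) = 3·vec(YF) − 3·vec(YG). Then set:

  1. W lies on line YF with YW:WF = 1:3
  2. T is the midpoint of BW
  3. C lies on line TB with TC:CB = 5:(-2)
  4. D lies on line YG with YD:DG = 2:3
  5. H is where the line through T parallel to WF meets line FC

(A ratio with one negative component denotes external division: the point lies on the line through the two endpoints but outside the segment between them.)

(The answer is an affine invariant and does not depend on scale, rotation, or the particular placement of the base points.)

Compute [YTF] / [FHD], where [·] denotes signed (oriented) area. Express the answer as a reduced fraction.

[YTF]:[FHD] = -24/17

Assign Y = (0, 0), F = (1, 0), G = (0, 1), B = (3, -3) — the answer is frame-independent, so this choice is without loss of generality.
1. W lies on line YF with YW:WF = 1:3 ⇒ W = (1/4, 0)
2. T is the midpoint of BW ⇒ T = (13/8, -3/2)
3. C lies on line TB with TC:CB = 5:(-2) ⇒ C = (47/12, -4)
4. D lies on line YG with YD:DG = 2:3 ⇒ D = (0, 2/5)
5. H is where the line through T parallel to WF meets line FC ⇒ H = (67/32, -3/2)
2·[YTF] = 3/2, 2·[FHD] = -17/16
[YTF]:[FHD] = 3/2:-17/16 = -24/17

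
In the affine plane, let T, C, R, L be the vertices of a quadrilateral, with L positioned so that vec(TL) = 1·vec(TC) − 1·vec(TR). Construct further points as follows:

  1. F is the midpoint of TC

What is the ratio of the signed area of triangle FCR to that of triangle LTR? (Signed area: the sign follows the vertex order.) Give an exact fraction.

[FCR]:[LTR] = -1/2

Work in coordinates with T = (0, 0), C = (1, 0), R = (0, 1), L = (1, -1).
1. F is the midpoint of TC ⇒ F = (1/2, 0)
2·[FCR] = 1/2, 2·[LTR] = -1
[FCR]:[LTR] = 1/2:-1 = -1/2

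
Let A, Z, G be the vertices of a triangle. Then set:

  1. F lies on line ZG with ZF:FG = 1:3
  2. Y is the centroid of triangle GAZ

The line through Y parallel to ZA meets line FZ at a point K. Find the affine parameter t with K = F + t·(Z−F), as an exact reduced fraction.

t = -1/3

Work in coordinates with A = (0, 0), Z = (1, 0), G = (0, 1).
1. F lies on line ZG with ZF:FG = 1:3 ⇒ F = (3/4, 1/4)
2. Y is the centroid of triangle GAZ ⇒ Y = (1/3, 1/3)
through Y parallel to ZA: direction (-1, 0); meets FZ at K = (2/3, 1/3)
K = F + t·(Z−F) with t = -1/3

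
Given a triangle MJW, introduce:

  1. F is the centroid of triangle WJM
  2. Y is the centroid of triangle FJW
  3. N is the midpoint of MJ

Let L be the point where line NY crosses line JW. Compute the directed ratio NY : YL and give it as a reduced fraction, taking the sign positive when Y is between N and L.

Work in coordinates with M = (0, 0), J = (1, 0), W = (0, 1).
1. F is the centroid of triangle WJM ⇒ F = (1/3, 1/3)
2. Y is the centroid of triangle FJW ⇒ Y = (4/9, 4/9)
3. N is the midpoint of MJ ⇒ N = (1/2, 0)
line NY meets JW at L = (3/7, 4/7)
Y = N + t·(L−N) with t = 7/9, so NY:YL = 7/9:2/9

NY:YL = 7/2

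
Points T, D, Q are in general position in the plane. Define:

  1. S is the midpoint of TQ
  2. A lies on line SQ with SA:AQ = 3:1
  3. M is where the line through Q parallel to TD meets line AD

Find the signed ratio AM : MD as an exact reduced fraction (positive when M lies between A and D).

Work in coordinates with T = (0, 0), D = (1, 0), Q = (0, 1).
1. S is the midpoint of TQ ⇒ S = (0, 1/2)
2. A lies on line SQ with SA:AQ = 3:1 ⇒ A = (0, 7/8)
3. M is where the line through Q parallel to TD meets line AD ⇒ M = (-1/7, 1)
M = A + t·(D−A) with t = -1/7, so AM:MD = t:(1−t) = -1/7:8/7

AM:MD = -1/8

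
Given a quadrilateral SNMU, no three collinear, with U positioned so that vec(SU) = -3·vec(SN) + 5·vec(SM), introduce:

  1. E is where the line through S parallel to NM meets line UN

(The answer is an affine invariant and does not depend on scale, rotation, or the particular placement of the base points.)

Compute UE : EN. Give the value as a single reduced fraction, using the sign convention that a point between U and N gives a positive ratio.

UE:EN = -2

Assign S = (0, 0), N = (1, 0), M = (0, 1), U = (-3, 5) — the answer is frame-independent, so this choice is without loss of generality.
1. E is where the line through S parallel to NM meets line UN ⇒ E = (5, -5)
E = U + t·(N−U) with t = 2, so UE:EN = t:(1−t) = 2:-1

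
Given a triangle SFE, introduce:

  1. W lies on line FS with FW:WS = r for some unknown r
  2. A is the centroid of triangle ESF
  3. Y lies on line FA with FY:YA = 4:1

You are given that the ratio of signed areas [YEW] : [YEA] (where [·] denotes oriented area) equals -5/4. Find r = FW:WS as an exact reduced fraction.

Work in coordinates with S = (0, 0), F = (1, 0), E = (0, 1).
1. With FW:WS = r, write λ = r/(r+1) so W = F + λ·(S−F); W is affine-linear in λ
2. A is the centroid of triangle ESF ⇒ A = (1/3, 1/3)
3. Y lies on line FA with FY:YA = 4:1 ⇒ Y = (7/15, 4/15)
Every point depending on W is an affine combination of W and λ-independent points, so each such coordinate is linear in λ; the λ² term in each signed area is a multiple of (S−F)×(S−F) = 0, so 2·[YEW] and 2·[YEA] are each linear in λ. Evaluating at λ=0 and λ=1:
  2·[YEW] = 11/15·λ − 4/15,   2·[YEA] = 1/15
So [YEW]:[YEA] = (11/15·λ − 4/15) / (1/15). Setting this equal to -5/4:
  11/15·λ − 4/15 = -5/4·(1/15)  ⇒  λ = 1/4
Then r = λ/(1−λ) = (1/4)/(3/4) = 1/3. Check: with r = 1/3, W = (3/4, 0) and [YEW]:[YEA] = -5/4 as required.

r = 1/3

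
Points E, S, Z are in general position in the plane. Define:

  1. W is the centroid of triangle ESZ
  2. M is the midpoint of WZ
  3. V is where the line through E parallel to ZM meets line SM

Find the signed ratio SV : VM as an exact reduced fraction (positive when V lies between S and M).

SV:VM = -2

Assign E = (0, 0), S = (1, 0), Z = (0, 1) — the answer is frame-independent, so this choice is without loss of generality.
1. W is the centroid of triangle ESZ ⇒ W = (1/3, 1/3)
2. M is the midpoint of WZ ⇒ M = (1/6, 2/3)
3. V is where the line through E parallel to ZM meets line SM ⇒ V = (-2/3, 4/3)
V = S + t·(M−S) with t = 2, so SV:VM = t:(1−t) = 2:-1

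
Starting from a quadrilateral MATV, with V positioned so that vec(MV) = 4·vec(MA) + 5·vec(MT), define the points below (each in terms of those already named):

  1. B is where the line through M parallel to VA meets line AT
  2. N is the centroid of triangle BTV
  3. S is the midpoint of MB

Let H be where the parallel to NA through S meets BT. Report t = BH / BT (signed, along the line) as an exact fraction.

t = 13/48

Assign M = (0, 0), A = (1, 0), T = (0, 1), V = (4, 5) — the answer is frame-independent, so this choice is without loss of generality.
1. B is where the line through M parallel to VA meets line AT ⇒ B = (3/8, 5/8)
2. N is the centroid of triangle BTV ⇒ N = (35/24, 53/24)
3. S is the midpoint of MB ⇒ S = (3/16, 5/16)
through S parallel to NA: direction (-11/24, -53/24); meets BT at H = (35/128, 93/128)
H = B + t·(T−B) with t = 13/48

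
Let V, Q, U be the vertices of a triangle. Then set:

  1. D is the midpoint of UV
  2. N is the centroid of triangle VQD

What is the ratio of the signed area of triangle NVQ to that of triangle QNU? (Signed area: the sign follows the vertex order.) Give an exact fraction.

[NVQ]:[QNU] = -1/3

Set V = (0, 0), Q = (1, 0), U = (0, 1); any affine frame gives the same invariant.
1. D is the midpoint of UV ⇒ D = (0, 1/2)
2. N is the centroid of triangle VQD ⇒ N = (1/3, 1/6)
2·[NVQ] = 1/6, 2·[QNU] = -1/2
[NVQ]:[QNU] = 1/6:-1/2 = -1/3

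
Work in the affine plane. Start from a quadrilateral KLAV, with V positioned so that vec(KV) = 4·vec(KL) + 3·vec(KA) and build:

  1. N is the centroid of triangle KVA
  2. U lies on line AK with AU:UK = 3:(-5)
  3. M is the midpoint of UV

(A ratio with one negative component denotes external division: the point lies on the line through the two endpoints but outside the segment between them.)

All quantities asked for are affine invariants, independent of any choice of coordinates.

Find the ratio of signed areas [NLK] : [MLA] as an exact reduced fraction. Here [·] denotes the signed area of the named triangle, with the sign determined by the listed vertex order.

[NLK]:[MLA] = 16/45

Choose coordinates K = (0, 0), L = (1, 0), A = (0, 1), V = (4, 3).
1. N is the centroid of triangle KVA ⇒ N = (4/3, 4/3)
2. U lies on line AK with AU:UK = 3:(-5) ⇒ U = (0, 5/2)
3. M is the midpoint of UV ⇒ M = (2, 11/4)
2·[NLK] = -4/3, 2·[MLA] = -15/4
[NLK]:[MLA] = -4/3:-15/4 = 16/45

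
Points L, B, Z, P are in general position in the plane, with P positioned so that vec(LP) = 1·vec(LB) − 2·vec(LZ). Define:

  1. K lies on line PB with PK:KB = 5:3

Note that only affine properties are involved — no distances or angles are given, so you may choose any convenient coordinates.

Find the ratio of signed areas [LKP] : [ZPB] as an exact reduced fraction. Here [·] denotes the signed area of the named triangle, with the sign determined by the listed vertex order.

[LKP]:[ZPB] = -5/8

Set L = (0, 0), B = (1, 0), Z = (0, 1), P = (1, -2); any affine frame gives the same invariant.
1. K lies on line PB with PK:KB = 5:3 ⇒ K = (1, -3/4)
2·[LKP] = -5/4, 2·[ZPB] = 2
[LKP]:[ZPB] = -5/4:2 = -5/8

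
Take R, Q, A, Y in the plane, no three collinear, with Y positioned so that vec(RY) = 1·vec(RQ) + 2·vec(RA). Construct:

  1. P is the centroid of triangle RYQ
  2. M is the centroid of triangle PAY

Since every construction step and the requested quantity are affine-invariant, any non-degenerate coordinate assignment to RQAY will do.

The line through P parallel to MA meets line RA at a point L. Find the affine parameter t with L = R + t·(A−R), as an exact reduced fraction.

Work in coordinates with R = (0, 0), Q = (1, 0), A = (0, 1), Y = (1, 2).
1. P is the centroid of triangle RYQ ⇒ P = (2/3, 2/3)
2. M is the centroid of triangle PAY ⇒ M = (5/9, 11/9)
through P parallel to MA: direction (-5/9, -2/9); meets RA at L = (0, 2/5)
L = R + t·(A−R) with t = 2/5

t = 2/5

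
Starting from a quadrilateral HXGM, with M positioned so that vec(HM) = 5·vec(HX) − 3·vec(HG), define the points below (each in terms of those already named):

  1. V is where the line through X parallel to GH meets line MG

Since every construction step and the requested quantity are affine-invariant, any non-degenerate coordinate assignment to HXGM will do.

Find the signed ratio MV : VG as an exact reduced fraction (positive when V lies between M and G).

MV:VG = 4

Choose coordinates H = (0, 0), X = (1, 0), G = (0, 1), M = (5, -3).
1. V is where the line through X parallel to GH meets line MG ⇒ V = (1, 1/5)
V = M + t·(G−M) with t = 4/5, so MV:VG = t:(1−t) = 4/5:1/5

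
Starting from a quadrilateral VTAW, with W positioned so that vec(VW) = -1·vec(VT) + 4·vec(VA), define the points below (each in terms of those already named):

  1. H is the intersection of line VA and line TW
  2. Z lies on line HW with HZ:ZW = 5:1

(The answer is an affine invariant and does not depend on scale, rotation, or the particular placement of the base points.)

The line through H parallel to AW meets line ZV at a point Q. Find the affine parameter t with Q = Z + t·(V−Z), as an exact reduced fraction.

Choose coordinates V = (0, 0), T = (1, 0), A = (0, 1), W = (-1, 4).
1. H is the intersection of line VA and line TW ⇒ H = (0, 2)
2. Z lies on line HW with HZ:ZW = 5:1 ⇒ Z = (-5/6, 11/3)
through H parallel to AW: direction (-1, 3); meets ZV at Q = (-10/7, 44/7)
Q = Z + t·(V−Z) with t = -5/7

t = -5/7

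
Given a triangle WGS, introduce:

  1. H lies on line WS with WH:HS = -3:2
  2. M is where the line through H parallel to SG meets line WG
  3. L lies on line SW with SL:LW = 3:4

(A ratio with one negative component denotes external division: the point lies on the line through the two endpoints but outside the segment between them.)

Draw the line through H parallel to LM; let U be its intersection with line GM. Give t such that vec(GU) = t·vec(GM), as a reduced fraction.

Set W = (0, 0), G = (1, 0), S = (0, 1); any affine frame gives the same invariant.
1. H lies on line WS with WH:HS = -3:2 ⇒ H = (0, 3)
2. M is where the line through H parallel to SG meets line WG ⇒ M = (3, 0)
3. L lies on line SW with SL:LW = 3:4 ⇒ L = (0, 4/7)
through H parallel to LM: direction (3, -4/7); meets GM at U = (63/4, 0)
U = G + t·(M−G) with t = 59/8

t = 59/8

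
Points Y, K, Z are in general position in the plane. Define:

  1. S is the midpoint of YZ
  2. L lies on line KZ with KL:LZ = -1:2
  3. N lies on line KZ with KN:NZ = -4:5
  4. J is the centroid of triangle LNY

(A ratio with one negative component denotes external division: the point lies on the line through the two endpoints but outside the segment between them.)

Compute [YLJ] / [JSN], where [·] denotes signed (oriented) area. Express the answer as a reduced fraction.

[YLJ]:[JSN] = 3

Work in coordinates with Y = (0, 0), K = (1, 0), Z = (0, 1).
1. S is the midpoint of YZ ⇒ S = (0, 1/2)
2. L lies on line KZ with KL:LZ = -1:2 ⇒ L = (2, -1)
3. N lies on line KZ with KN:NZ = -4:5 ⇒ N = (5, -4)
4. J is the centroid of triangle LNY ⇒ J = (7/3, -5/3)
2·[YLJ] = -1, 2·[JSN] = -1/3
[YLJ]:[JSN] = -1:-1/3 = 3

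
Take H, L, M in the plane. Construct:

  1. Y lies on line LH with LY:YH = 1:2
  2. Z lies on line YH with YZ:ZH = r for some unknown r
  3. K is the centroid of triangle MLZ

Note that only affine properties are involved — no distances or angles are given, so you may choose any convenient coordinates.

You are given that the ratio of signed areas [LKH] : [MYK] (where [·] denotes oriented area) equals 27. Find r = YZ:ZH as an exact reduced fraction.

Work in coordinates with H = (0, 0), L = (1, 0), M = (0, 1).
1. Y lies on line LH with LY:YH = 1:2 ⇒ Y = (2/3, 0)
2. With YZ:ZH = r, write λ = r/(r+1) so Z = Y + λ·(H−Y); Z is affine-linear in λ
3. K is the centroid of triangle MLZ ⇒ K is an affine combination of earlier points and hence also affine-linear in λ
Every point depending on Z is an affine combination of Z and λ-independent points, so each such coordinate is linear in λ; the λ² term in each signed area is a multiple of (H−Y)×(H−Y) = 0, so 2·[LKH] and 2·[MYK] are each linear in λ. Evaluating at λ=0 and λ=1:
  2·[LKH] = 1/3,   2·[MYK] = -2/9·λ + 1/9
So [LKH]:[MYK] = (1/3) / (-2/9·λ + 1/9). Setting this equal to 27:
  1/3 = 27·(-2/9·λ + 1/9)  ⇒  λ = 4/9
Then r = λ/(1−λ) = (4/9)/(5/9) = 4/5. Check: with r = 4/5, Z = (10/27, 0) and [LKH]:[MYK] = 27 as required.

r = 4/5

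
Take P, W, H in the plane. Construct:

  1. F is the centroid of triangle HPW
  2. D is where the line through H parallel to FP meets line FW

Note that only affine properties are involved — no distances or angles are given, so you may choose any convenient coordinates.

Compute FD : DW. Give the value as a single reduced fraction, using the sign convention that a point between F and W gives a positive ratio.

FD:DW = -1/2

Set P = (0, 0), W = (1, 0), H = (0, 1); any affine frame gives the same invariant.
1. F is the centroid of triangle HPW ⇒ F = (1/3, 1/3)
2. D is where the line through H parallel to FP meets line FW ⇒ D = (-1/3, 2/3)
D = F + t·(W−F) with t = -1, so FD:DW = t:(1−t) = -1:2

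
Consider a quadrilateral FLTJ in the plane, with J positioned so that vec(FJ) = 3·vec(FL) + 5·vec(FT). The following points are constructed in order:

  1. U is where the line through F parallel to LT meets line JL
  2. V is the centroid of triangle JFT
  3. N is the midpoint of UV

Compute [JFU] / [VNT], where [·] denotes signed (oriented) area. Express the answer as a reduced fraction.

Set F = (0, 0), L = (1, 0), T = (0, 1), J = (3, 5); any affine frame gives the same invariant.
1. U is where the line through F parallel to LT meets line JL ⇒ U = (5/7, -5/7)
2. V is the centroid of triangle JFT ⇒ V = (1, 2)
3. N is the midpoint of UV ⇒ N = (6/7, 9/14)
2·[JFU] = 40/7, 2·[VNT] = -17/14
[JFU]:[VNT] = 40/7:-17/14 = -80/17

[JFU]:[VNT] = -80/17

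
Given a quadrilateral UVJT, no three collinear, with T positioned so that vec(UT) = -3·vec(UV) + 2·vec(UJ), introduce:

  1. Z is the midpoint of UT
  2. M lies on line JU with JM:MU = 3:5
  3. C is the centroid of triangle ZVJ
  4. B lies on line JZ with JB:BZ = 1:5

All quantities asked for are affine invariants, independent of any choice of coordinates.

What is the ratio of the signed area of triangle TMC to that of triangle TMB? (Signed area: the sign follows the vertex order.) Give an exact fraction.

Choose coordinates U = (0, 0), V = (1, 0), J = (0, 1), T = (-3, 2).
1. Z is the midpoint of UT ⇒ Z = (-3/2, 1)
2. M lies on line JU with JM:MU = 3:5 ⇒ M = (0, 5/8)
3. C is the centroid of triangle ZVJ ⇒ C = (-1/6, 2/3)
4. B lies on line JZ with JB:BZ = 1:5 ⇒ B = (-1/4, 1)
2·[TMC] = -5/48, 2·[TMB] = 25/32
[TMC]:[TMB] = -5/48:25/32 = -2/15

[TMC]:[TMB] = -2/15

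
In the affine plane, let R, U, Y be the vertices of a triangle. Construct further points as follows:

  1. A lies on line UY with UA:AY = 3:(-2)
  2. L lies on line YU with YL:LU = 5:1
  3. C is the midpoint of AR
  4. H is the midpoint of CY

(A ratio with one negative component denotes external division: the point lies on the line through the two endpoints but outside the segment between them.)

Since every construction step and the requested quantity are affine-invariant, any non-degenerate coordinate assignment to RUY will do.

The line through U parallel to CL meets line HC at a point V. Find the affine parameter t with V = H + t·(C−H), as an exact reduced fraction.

t = 7/5

Work in coordinates with R = (0, 0), U = (1, 0), Y = (0, 1).
1. A lies on line UY with UA:AY = 3:(-2) ⇒ A = (-2, 3)
2. L lies on line YU with YL:LU = 5:1 ⇒ L = (5/6, 1/6)
3. C is the midpoint of AR ⇒ C = (-1, 3/2)
4. H is the midpoint of CY ⇒ H = (-1/2, 5/4)
through U parallel to CL: direction (11/6, -4/3); meets HC at V = (-6/5, 8/5)
V = H + t·(C−H) with t = 7/5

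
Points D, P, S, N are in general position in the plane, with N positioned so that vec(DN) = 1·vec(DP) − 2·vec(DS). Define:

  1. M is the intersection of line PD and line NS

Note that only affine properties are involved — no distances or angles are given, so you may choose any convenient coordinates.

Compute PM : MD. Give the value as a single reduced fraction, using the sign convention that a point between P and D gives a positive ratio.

PM:MD = 2

Work in coordinates with D = (0, 0), P = (1, 0), S = (0, 1), N = (1, -2).
1. M is the intersection of line PD and line NS ⇒ M = (1/3, 0)
M = P + t·(D−P) with t = 2/3, so PM:MD = t:(1−t) = 2/3:1/3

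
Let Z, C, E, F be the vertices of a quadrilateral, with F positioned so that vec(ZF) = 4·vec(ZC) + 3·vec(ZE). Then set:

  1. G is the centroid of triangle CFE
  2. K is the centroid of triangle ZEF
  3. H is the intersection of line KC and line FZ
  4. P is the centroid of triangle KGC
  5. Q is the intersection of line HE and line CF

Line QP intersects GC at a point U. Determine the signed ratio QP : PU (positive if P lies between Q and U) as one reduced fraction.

QP:PU = -169/34

Choose coordinates Z = (0, 0), C = (1, 0), E = (0, 1), F = (4, 3).
1. G is the centroid of triangle CFE ⇒ G = (5/3, 4/3)
2. K is the centroid of triangle ZEF ⇒ K = (4/3, 4/3)
3. H is the intersection of line KC and line FZ ⇒ H = (16/13, 12/13)
4. P is the centroid of triangle KGC ⇒ P = (4/3, 8/9)
5. Q is the intersection of line HE and line CF ⇒ Q = (32/17, 15/17)
line QP meets GC at U = (244/169, 150/169)
P = Q + t·(U−Q) with t = 169/135, so QP:PU = 169/135:-34/135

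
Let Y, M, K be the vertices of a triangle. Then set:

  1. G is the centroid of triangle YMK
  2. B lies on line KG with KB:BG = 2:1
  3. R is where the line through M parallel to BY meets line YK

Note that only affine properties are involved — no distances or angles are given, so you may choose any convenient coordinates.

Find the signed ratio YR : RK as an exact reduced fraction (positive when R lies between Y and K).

Assign Y = (0, 0), M = (1, 0), K = (0, 1) — the answer is frame-independent, so this choice is without loss of generality.
1. G is the centroid of triangle YMK ⇒ G = (1/3, 1/3)
2. B lies on line KG with KB:BG = 2:1 ⇒ B = (2/9, 5/9)
3. R is where the line through M parallel to BY meets line YK ⇒ R = (0, -5/2)
R = Y + t·(K−Y) with t = -5/2, so YR:RK = t:(1−t) = -5/2:7/2

YR:RK = -5/7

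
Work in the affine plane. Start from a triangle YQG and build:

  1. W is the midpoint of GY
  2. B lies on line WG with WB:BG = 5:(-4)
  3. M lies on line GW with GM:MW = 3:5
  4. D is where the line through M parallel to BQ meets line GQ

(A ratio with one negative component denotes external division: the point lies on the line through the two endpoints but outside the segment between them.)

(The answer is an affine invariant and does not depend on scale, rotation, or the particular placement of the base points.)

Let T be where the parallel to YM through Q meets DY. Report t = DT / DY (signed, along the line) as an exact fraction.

Work in coordinates with Y = (0, 0), Q = (1, 0), G = (0, 1).
1. W is the midpoint of GY ⇒ W = (0, 1/2)
2. B lies on line WG with WB:BG = 5:(-4) ⇒ B = (0, 3)
3. M lies on line GW with GM:MW = 3:5 ⇒ M = (0, 13/16)
4. D is where the line through M parallel to BQ meets line GQ ⇒ D = (-3/32, 35/32)
through Q parallel to YM: direction (0, 13/16); meets DY at T = (1, -35/3)
T = D + t·(Y−D) with t = 35/3

t = 35/3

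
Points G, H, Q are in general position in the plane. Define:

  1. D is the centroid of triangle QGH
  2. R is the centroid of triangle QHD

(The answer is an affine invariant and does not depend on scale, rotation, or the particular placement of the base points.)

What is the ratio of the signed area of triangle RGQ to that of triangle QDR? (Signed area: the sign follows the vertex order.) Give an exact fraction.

[RGQ]:[QDR] = -4

Choose coordinates G = (0, 0), H = (1, 0), Q = (0, 1).
1. D is the centroid of triangle QGH ⇒ D = (1/3, 1/3)
2. R is the centroid of triangle QHD ⇒ R = (4/9, 4/9)
2·[RGQ] = -4/9, 2·[QDR] = 1/9
[RGQ]:[QDR] = -4/9:1/9 = -4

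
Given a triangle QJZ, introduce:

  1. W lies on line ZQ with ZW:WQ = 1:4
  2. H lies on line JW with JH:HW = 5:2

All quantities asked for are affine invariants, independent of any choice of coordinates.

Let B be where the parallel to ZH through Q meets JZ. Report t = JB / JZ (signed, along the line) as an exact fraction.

t = 3

Set Q = (0, 0), J = (1, 0), Z = (0, 1); any affine frame gives the same invariant.
1. W lies on line ZQ with ZW:WQ = 1:4 ⇒ W = (0, 4/5)
2. H lies on line JW with JH:HW = 5:2 ⇒ H = (2/7, 4/7)
through Q parallel to ZH: direction (2/7, -3/7); meets JZ at B = (-2, 3)
B = J + t·(Z−J) with t = 3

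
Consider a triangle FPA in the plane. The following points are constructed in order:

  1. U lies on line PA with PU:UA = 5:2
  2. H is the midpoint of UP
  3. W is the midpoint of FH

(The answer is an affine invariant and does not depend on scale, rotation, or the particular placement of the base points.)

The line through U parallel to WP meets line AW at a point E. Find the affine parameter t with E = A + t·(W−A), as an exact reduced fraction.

t = 2/7

Choose coordinates F = (0, 0), P = (1, 0), A = (0, 1).
1. U lies on line PA with PU:UA = 5:2 ⇒ U = (2/7, 5/7)
2. H is the midpoint of UP ⇒ H = (9/14, 5/14)
3. W is the midpoint of FH ⇒ W = (9/28, 5/28)
through U parallel to WP: direction (19/28, -5/28); meets AW at E = (9/98, 75/98)
E = A + t·(W−A) with t = 2/7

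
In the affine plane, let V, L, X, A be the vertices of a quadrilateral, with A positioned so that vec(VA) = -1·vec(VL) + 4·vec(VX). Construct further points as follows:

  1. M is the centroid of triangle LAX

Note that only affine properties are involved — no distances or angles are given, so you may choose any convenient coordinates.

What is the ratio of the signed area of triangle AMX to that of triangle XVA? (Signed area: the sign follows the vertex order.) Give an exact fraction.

[AMX]:[XVA] = 2/3

Work in coordinates with V = (0, 0), L = (1, 0), X = (0, 1), A = (-1, 4).
1. M is the centroid of triangle LAX ⇒ M = (0, 5/3)
2·[AMX] = -2/3, 2·[XVA] = -1
[AMX]:[XVA] = -2/3:-1 = 2/3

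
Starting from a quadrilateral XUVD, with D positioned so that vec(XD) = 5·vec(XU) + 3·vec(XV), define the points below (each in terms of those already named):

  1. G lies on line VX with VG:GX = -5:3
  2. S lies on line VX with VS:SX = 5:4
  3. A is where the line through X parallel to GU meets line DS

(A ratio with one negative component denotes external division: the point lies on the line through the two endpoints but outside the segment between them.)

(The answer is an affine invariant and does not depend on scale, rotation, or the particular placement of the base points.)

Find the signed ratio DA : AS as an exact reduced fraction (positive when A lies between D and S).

DA:AS = 81/8

Set X = (0, 0), U = (1, 0), V = (0, 1), D = (5, 3); any affine frame gives the same invariant.
1. G lies on line VX with VG:GX = -5:3 ⇒ G = (0, -3/2)
2. S lies on line VX with VS:SX = 5:4 ⇒ S = (0, 4/9)
3. A is where the line through X parallel to GU meets line DS ⇒ A = (40/89, 60/89)
A = D + t·(S−D) with t = 81/89, so DA:AS = t:(1−t) = 81/89:8/89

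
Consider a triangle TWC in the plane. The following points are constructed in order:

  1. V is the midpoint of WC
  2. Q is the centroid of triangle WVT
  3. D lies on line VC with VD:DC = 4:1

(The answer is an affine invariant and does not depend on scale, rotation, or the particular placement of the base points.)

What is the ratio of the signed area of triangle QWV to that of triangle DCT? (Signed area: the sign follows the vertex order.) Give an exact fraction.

Set T = (0, 0), W = (1, 0), C = (0, 1); any affine frame gives the same invariant.
1. V is the midpoint of WC ⇒ V = (1/2, 1/2)
2. Q is the centroid of triangle WVT ⇒ Q = (1/2, 1/6)
3. D lies on line VC with VD:DC = 4:1 ⇒ D = (1/10, 9/10)
2·[QWV] = 1/6, 2·[DCT] = 1/10
[QWV]:[DCT] = 1/6:1/10 = 5/3

[QWV]:[DCT] = 5/3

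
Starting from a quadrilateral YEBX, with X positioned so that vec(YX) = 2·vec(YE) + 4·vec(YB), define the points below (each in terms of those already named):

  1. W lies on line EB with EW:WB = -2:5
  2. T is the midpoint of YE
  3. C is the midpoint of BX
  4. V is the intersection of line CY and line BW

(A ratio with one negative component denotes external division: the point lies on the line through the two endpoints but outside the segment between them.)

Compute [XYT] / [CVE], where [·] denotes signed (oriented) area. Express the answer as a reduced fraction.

[XYT]:[CVE] = 28/25

Choose coordinates Y = (0, 0), E = (1, 0), B = (0, 1), X = (2, 4).
1. W lies on line EB with EW:WB = -2:5 ⇒ W = (5/3, -2/3)
2. T is the midpoint of YE ⇒ T = (1/2, 0)
3. C is the midpoint of BX ⇒ C = (1, 5/2)
4. V is the intersection of line CY and line BW ⇒ V = (2/7, 5/7)
2·[XYT] = 2, 2·[CVE] = 25/14
[XYT]:[CVE] = 2:25/14 = 28/25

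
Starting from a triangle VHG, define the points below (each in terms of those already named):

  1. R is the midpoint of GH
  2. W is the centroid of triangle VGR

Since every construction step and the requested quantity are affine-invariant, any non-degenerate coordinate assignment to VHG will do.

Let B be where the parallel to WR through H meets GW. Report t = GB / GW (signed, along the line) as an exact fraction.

Work in coordinates with V = (0, 0), H = (1, 0), G = (0, 1).
1. R is the midpoint of GH ⇒ R = (1/2, 1/2)
2. W is the centroid of triangle VGR ⇒ W = (1/6, 1/2)
through H parallel to WR: direction (1/3, 0); meets GW at B = (1/3, 0)
B = G + t·(W−G) with t = 2

t = 2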